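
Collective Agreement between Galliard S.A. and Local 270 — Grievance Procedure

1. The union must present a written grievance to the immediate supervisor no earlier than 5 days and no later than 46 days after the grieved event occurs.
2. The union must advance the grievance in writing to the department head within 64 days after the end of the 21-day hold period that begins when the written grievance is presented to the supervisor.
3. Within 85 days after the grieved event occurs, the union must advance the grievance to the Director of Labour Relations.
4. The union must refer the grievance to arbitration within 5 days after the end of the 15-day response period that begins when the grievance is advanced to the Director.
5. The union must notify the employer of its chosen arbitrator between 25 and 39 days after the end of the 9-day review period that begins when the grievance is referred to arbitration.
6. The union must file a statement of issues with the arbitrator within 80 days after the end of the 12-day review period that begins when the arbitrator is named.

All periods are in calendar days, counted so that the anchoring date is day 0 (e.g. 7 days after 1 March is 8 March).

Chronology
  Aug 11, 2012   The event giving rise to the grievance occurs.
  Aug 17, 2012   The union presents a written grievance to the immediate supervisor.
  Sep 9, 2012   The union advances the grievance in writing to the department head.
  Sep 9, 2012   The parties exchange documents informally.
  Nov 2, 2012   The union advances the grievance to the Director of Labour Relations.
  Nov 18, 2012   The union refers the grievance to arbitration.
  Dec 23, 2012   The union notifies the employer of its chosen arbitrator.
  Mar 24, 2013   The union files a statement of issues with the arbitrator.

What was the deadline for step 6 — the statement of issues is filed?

Mar 25, 2013

The arbitrator is named on Dec 23, 2012; the 12-day review period therefore ends Jan 4, 2013, and step 6 runs from that date. 80 days after Jan 4, 2013 is Mar 25, 2013.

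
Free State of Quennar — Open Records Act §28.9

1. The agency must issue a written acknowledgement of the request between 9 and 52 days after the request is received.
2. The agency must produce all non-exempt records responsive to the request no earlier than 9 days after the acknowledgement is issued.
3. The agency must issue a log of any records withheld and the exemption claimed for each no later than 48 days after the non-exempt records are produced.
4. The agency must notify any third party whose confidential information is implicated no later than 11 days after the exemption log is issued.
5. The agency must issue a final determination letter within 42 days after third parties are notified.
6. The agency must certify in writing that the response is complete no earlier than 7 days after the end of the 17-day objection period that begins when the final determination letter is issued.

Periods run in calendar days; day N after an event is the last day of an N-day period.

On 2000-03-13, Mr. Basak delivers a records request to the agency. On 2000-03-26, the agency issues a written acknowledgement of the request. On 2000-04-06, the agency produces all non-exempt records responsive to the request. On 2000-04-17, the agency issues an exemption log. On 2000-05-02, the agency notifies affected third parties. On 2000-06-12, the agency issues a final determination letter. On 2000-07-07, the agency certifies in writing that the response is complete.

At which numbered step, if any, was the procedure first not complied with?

Step 1 — 9 and 52 days from 2000-03-13 (when the request is received) are 2000-03-22 and 2000-05-04 respectively; done 2000-03-26 — within the window.
Step 2 — must wait 9 days from 2000-03-26 (when the acknowledgement is issued), so not before 2000-04-04; done 2000-04-06 — permitted.
Step 3 — counting 48 days from 2000-04-06 (when the non-exempt records are produced) gives a deadline of 2000-05-24; completed 2000-04-17, before the deadline.
Step 4 — counting 11 days from 2000-04-17 (when the exemption log is issued) gives a deadline of 2000-04-28; 2000-05-02 misses that deadline by 4 days.
The analysis stops there.

Step 4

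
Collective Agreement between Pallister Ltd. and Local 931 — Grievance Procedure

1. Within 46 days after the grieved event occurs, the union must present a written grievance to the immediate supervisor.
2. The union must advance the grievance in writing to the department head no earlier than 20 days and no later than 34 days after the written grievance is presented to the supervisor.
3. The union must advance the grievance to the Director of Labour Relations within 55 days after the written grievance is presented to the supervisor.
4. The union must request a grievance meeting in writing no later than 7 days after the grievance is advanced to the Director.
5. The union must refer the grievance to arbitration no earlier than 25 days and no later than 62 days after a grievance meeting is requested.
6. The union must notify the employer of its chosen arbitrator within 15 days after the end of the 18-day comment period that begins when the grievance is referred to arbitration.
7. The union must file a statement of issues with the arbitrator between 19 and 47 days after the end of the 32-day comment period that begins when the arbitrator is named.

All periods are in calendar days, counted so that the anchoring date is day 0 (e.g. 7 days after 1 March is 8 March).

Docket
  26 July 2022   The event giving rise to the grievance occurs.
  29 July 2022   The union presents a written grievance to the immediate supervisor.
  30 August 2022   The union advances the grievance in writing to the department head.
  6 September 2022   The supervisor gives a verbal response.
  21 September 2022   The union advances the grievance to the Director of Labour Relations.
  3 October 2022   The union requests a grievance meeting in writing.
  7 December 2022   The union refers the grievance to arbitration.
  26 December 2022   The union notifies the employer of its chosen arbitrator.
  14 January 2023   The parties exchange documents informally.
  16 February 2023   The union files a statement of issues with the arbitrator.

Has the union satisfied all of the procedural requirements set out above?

No

(1) due by 26 July 2022 + 46 days = 10 September 2022; done 29 July 2022 — timely.
(2) the permitted window runs from 29 July 2022 + 20 = 18 August 2022 to 29 July 2022 + 34 = 1 September 2022; done 30 August 2022 — within the window.
(3) due by 29 July 2022 + 55 days = 22 September 2022; 21 September 2022 is within that limit.
(4) due by 21 September 2022 + 7 days = 28 September 2022; not done until 3 October 2022, 5 days after the deadline.
Later steps need not be reached.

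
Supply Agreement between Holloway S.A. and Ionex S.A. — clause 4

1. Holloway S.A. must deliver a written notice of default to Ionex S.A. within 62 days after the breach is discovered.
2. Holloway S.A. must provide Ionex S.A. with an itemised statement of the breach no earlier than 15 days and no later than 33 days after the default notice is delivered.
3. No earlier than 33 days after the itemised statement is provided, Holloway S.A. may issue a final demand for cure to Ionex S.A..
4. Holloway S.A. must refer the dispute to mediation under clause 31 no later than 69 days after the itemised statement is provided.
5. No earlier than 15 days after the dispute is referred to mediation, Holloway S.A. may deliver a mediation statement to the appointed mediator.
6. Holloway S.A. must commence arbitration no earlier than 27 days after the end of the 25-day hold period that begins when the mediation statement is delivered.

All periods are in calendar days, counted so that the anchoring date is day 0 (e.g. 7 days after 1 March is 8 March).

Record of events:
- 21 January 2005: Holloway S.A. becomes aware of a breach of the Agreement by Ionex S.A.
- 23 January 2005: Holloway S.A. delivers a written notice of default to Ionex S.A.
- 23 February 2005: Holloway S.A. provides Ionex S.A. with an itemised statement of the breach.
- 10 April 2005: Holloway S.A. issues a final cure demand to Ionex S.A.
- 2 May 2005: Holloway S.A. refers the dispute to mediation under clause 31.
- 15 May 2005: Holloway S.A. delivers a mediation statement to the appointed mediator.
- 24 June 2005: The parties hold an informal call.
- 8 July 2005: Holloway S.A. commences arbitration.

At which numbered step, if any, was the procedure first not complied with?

(1) due by 21 January 2005 + 62 days = 24 March 2005; 23 January 2005 is within that limit.
(2) the permitted window runs from 23 January 2005 + 15 = 7 February 2005 to 23 January 2005 + 33 = 25 February 2005; done 23 February 2005 — within the window.
(3) permitted from 23 February 2005 + 33 days = 28 March 2005 onward; done 10 April 2005 — permitted.
(4) due by 23 February 2005 + 69 days = 3 May 2005; done 2 May 2005 — timely.
(5) permitted from 2 May 2005 + 15 days = 17 May 2005 onward; acted on 15 May 2005, 2 days prematurely.
Later steps need not be reached.

Step 5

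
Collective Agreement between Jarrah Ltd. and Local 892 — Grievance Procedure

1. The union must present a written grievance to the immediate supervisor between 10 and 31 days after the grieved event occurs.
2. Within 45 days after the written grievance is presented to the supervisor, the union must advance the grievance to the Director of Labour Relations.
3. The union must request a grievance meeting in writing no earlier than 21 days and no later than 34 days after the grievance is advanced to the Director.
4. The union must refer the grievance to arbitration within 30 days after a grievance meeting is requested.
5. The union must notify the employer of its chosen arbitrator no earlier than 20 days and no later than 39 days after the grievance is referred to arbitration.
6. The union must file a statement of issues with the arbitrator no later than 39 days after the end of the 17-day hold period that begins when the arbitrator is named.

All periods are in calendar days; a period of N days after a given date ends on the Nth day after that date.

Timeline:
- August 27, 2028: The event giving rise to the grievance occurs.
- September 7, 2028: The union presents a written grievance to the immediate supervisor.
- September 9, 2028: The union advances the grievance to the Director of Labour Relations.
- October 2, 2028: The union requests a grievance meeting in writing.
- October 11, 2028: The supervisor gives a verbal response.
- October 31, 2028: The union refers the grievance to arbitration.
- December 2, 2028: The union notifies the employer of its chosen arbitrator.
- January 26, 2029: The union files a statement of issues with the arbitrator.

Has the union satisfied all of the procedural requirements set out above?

Step 1: the window is 10–31 days after August 27, 2028 (when the grieved event occurs), so September 6, 2028 through September 27, 2028; done September 7, 2028 — within the window.
Step 2: 45 days after September 7, 2028 (when the written grievance is presented to the supervisor) is October 22, 2028; done September 9, 2028 — timely.
Step 3: the window is 21–34 days after September 9, 2028 (when the grievance is advanced to the Director), so September 30, 2028 through October 13, 2028; done October 2, 2028, which is between those dates.
Step 4: 30 days after October 2, 2028 (when a grievance meeting is requested) is November 1, 2028; October 31, 2028 is within that limit.
Step 5: the window is 20–39 days after October 31, 2028 (when the grievance is referred to arbitration), so November 20, 2028 through December 9, 2028; December 2, 2028 falls inside that range.
Step 6: 39 days after December 19, 2028 (end of the 17-day hold period, which began when the arbitrator is named on December 2, 2028) is January 27, 2029; done January 26, 2029 — timely.

Yes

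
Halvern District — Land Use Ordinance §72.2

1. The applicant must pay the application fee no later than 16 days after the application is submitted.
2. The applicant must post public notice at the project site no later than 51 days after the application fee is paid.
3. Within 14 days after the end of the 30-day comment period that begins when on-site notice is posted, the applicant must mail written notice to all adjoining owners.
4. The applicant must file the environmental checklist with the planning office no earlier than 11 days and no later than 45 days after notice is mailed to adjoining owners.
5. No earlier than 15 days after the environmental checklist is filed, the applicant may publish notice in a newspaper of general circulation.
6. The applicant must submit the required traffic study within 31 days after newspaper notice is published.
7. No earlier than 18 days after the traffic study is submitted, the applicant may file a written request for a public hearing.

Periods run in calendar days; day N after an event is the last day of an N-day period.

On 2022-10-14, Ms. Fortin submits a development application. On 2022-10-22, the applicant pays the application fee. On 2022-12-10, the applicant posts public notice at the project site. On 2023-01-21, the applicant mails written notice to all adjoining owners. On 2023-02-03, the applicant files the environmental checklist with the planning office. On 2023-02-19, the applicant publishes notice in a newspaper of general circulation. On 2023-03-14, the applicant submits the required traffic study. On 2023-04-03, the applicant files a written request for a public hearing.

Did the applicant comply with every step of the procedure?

Yes

Step 1 — counting 16 days from 2022-10-14 (when the application is submitted) gives a deadline of 2022-10-30; 2022-10-22 is within that limit.
Step 2 — counting 51 days from 2022-10-22 (when the application fee is paid) gives a deadline of 2022-12-12; completed 2022-12-10, before the deadline.
Step 3 — counting 14 days from 2023-01-09 (end of the 30-day comment period, which began when on-site notice is posted on 2022-12-10) gives a deadline of 2023-01-23; 2023-01-21 is within that limit.
Step 4 — 11 and 45 days from 2023-01-21 (when notice is mailed to adjoining owners) are 2023-02-01 and 2023-03-07 respectively; done 2023-02-03 — within the window.
Step 5 — must wait 15 days from 2023-02-03 (when the environmental checklist is filed), so not before 2023-02-18; 2023-02-19 is on or after that date.
Step 6 — counting 31 days from 2023-02-19 (when newspaper notice is published) gives a deadline of 2023-03-22; 2023-03-14 is within that limit.
Step 7 — must wait 18 days from 2023-03-14 (when the traffic study is submitted), so not before 2023-04-01; done 2023-04-03, after the minimum wait.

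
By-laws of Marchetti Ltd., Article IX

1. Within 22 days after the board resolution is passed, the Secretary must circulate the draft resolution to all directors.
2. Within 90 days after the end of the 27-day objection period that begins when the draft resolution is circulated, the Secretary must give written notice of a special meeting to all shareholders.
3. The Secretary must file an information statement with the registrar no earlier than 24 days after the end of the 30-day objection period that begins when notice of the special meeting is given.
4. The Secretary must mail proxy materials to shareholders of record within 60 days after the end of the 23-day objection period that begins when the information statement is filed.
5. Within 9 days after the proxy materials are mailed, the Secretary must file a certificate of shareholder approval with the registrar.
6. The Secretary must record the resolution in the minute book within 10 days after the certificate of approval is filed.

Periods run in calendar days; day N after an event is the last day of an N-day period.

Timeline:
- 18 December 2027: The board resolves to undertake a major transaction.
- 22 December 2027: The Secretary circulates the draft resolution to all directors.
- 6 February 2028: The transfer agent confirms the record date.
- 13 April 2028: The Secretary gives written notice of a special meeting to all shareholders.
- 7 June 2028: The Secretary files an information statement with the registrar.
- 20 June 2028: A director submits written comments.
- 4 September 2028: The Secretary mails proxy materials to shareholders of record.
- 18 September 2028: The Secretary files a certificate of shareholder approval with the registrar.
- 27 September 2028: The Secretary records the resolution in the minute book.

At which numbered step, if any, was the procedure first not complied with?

(1) due by 18 December 2027 + 22 days = 9 January 2028; completed 22 December 2027, before the deadline.
(2) due by 18 January 2028 + 90 days = 17 April 2028; 13 April 2028 is within that limit.
(3) permitted from 13 May 2028 + 24 days = 6 June 2028 onward; done 7 June 2028, after the minimum wait.
(4) due by 30 June 2028 + 60 days = 29 August 2028; done 4 September 2028 — 6 days late.

Step 4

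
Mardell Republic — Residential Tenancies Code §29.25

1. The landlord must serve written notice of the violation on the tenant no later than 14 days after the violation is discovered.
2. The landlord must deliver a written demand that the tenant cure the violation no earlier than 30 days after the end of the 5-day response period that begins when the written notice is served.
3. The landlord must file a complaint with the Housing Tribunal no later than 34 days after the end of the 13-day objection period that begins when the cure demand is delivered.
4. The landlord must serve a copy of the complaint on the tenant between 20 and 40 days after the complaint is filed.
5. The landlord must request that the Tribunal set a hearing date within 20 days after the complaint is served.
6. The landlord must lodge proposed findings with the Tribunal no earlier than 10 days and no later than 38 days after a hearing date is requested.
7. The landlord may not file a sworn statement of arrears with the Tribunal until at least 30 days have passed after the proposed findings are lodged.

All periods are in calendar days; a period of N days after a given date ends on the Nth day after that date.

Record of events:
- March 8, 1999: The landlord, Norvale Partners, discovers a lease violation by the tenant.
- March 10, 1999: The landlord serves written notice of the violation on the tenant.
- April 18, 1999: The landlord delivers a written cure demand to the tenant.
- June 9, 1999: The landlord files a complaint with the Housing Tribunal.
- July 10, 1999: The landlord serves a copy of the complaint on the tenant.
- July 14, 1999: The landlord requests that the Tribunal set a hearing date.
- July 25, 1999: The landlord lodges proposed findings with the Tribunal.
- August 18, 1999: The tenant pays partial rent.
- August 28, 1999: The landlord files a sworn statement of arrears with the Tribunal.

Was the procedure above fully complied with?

No

(1) due by March 8, 1999 + 14 days = March 22, 1999; done March 10, 1999 — timely.
(2) permitted from March 15, 1999 + 30 days = April 14, 1999 onward; done April 18, 1999 — permitted.
(3) due by May 1, 1999 + 34 days = June 4, 1999; not done until June 9, 1999, 5 days after the deadline.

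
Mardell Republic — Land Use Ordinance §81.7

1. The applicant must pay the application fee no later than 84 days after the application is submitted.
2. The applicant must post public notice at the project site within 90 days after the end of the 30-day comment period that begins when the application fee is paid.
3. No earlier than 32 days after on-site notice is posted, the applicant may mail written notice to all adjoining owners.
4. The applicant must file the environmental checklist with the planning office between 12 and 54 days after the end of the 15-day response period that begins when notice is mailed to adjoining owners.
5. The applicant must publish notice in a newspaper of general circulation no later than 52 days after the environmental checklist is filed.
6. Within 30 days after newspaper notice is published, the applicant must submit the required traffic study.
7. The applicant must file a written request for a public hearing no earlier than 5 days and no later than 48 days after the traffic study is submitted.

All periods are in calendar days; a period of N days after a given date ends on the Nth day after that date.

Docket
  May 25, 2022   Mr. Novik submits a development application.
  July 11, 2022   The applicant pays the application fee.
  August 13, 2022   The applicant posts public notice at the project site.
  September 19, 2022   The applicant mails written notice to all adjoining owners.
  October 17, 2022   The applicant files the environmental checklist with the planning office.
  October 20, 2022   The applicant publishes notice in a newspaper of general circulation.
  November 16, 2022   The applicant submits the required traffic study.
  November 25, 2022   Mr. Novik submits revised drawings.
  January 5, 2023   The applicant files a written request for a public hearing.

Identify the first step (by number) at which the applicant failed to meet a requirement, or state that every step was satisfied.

Step 7

(1) due by May 25, 2022 + 84 days = August 17, 2022; done July 11, 2022 — timely.
(2) due by August 10, 2022 + 90 days = November 8, 2022; done August 13, 2022 — timely.
(3) permitted from August 13, 2022 + 32 days = September 14, 2022 onward; done September 19, 2022 — permitted.
(4) the permitted window runs from October 4, 2022 + 12 = October 16, 2022 to October 4, 2022 + 54 = November 27, 2022; done October 17, 2022, which is between those dates.
(5) due by October 17, 2022 + 52 days = December 8, 2022; done October 20, 2022 — timely.
(6) due by October 20, 2022 + 30 days = November 19, 2022; completed November 16, 2022, before the deadline.
(7) the permitted window runs from November 16, 2022 + 5 = November 21, 2022 to November 16, 2022 + 48 = January 3, 2023; done January 5, 2023 — 2 days after the window closed.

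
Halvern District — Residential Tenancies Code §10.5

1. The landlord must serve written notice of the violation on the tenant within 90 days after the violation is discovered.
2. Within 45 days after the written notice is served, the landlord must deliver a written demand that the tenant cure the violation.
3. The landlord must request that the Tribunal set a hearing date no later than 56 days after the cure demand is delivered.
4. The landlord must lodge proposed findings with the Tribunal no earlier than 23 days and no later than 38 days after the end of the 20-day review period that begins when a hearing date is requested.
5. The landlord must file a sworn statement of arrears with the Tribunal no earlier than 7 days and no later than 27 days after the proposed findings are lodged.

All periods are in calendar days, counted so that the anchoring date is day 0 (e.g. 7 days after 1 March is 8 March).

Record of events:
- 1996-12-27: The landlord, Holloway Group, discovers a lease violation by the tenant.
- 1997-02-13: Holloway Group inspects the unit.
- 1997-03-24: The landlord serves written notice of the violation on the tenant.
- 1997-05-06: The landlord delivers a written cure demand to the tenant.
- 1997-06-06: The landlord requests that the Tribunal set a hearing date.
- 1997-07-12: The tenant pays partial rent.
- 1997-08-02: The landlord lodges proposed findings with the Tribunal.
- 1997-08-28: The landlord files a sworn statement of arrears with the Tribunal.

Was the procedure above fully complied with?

(1) due by 1996-12-27 + 90 days = 1997-03-27; 1997-03-24 is within that limit.
(2) due by 1997-03-24 + 45 days = 1997-05-08; done 1997-05-06 — timely.
(3) due by 1997-05-06 + 56 days = 1997-07-01; completed 1997-06-06, before the deadline.
(4) the permitted window runs from 1997-06-26 + 23 = 1997-07-19 to 1997-06-26 + 38 = 1997-08-03; done 1997-08-02, which is between those dates.
(5) the permitted window runs from 1997-08-02 + 7 = 1997-08-09 to 1997-08-02 + 27 = 1997-08-29; 1997-08-28 falls inside that range.

Yes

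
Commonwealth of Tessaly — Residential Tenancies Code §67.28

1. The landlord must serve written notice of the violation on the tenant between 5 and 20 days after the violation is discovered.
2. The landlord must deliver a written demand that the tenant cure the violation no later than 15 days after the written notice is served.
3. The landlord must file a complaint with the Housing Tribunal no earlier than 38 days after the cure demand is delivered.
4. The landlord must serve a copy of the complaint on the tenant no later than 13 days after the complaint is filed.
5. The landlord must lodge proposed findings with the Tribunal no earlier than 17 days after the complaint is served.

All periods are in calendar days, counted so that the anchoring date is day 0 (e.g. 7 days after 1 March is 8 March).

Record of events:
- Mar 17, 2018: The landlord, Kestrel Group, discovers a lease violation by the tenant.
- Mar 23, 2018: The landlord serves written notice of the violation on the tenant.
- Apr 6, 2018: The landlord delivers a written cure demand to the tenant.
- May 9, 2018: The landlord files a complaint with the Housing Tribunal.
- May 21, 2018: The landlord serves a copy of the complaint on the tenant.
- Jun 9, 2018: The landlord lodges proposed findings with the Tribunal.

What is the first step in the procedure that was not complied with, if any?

Step 3

(1) the permitted window runs from Mar 17, 2018 + 5 = Mar 22, 2018 to Mar 17, 2018 + 20 = Apr 6, 2018; done Mar 23, 2018, which is between those dates.
(2) due by Mar 23, 2018 + 15 days = Apr 7, 2018; Apr 6, 2018 is within that limit.
(3) permitted from Apr 6, 2018 + 38 days = May 14, 2018 onward; acted on May 9, 2018, 5 days prematurely.
The procedure was therefore not followed at step 3.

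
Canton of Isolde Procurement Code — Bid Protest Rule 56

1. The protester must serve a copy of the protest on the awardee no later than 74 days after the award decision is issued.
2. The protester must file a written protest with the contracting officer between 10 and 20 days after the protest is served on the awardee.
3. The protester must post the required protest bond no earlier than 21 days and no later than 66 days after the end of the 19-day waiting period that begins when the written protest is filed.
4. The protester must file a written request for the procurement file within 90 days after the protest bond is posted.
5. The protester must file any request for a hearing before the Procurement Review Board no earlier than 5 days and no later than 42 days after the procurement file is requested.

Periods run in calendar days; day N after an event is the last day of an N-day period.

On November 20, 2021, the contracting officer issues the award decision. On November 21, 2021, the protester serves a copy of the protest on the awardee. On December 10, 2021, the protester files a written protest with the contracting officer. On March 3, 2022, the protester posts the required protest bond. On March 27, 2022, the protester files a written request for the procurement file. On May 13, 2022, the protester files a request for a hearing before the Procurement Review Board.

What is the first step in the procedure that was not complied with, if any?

Step 1: 74 days after November 20, 2021 (when the award decision is issued) is February 2, 2022; done November 21, 2021 — timely.
Step 2: the window is 10–20 days after November 21, 2021 (when the protest is served on the awardee), so December 1, 2021 through December 11, 2021; done December 10, 2021, which is between those dates.
Step 3: the window is 21–66 days after December 29, 2021 (end of the 19-day waiting period, which began when the written protest is filed on December 10, 2021), so January 19, 2022 through March 5, 2022; March 3, 2022 falls inside that range.
Step 4: 90 days after March 3, 2022 (when the protest bond is posted) is June 1, 2022; completed March 27, 2022, before the deadline.
Step 5: the window is 5–42 days after March 27, 2022 (when the procurement file is requested), so April 1, 2022 through May 8, 2022; May 13, 2022 is 5 days past the end of the window.
The procedure was therefore not followed at step 5.

Step 5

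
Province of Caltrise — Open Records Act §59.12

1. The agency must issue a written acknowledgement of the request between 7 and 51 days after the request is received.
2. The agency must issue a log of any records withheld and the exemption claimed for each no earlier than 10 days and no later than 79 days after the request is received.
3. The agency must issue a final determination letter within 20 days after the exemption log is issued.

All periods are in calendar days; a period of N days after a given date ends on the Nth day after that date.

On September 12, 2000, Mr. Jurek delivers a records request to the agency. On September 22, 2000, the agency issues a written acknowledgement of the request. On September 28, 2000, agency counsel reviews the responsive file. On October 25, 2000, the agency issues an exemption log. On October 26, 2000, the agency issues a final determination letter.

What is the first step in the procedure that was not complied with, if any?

Step 1 — 7 and 51 days from September 12, 2000 (when the request is received) are September 19, 2000 and November 2, 2000 respectively; done September 22, 2000 — within the window.
Step 2 — 10 and 79 days from September 12, 2000 (when the request is received) are September 22, 2000 and November 30, 2000 respectively; done October 25, 2000 — within the window.
Step 3 — counting 20 days from October 25, 2000 (when the exemption log is issued) gives a deadline of November 14, 2000; completed October 26, 2000, before the deadline.

None — every step was satisfied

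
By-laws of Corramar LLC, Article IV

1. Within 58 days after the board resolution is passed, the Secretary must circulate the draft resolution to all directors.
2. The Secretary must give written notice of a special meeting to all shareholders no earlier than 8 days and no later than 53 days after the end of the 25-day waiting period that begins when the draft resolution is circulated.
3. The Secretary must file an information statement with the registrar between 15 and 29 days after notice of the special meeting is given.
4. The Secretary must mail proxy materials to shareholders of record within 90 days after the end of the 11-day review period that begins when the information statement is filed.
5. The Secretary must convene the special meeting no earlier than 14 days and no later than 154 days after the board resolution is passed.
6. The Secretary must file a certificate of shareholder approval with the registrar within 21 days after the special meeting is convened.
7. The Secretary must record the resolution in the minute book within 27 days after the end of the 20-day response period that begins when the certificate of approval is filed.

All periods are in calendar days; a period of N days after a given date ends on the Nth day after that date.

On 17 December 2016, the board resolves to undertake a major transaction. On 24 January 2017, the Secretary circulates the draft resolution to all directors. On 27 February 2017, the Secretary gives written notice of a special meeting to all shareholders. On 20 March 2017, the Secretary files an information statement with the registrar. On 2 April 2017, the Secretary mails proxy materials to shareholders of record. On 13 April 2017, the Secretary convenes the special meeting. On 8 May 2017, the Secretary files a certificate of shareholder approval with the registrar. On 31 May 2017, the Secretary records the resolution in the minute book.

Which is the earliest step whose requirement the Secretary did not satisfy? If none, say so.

(1) due by 17 December 2016 + 58 days = 13 February 2017; 24 January 2017 is within that limit.
(2) the permitted window runs from 18 February 2017 + 8 = 26 February 2017 to 18 February 2017 + 53 = 12 April 2017; done 27 February 2017 — within the window.
(3) the permitted window runs from 27 February 2017 + 15 = 14 March 2017 to 27 February 2017 + 29 = 28 March 2017; done 20 March 2017, which is between those dates.
(4) due by 31 March 2017 + 90 days = 29 June 2017; 2 April 2017 is within that limit.
(5) the permitted window runs from 17 December 2016 + 14 = 31 December 2016 to 17 December 2016 + 154 = 20 May 2017; done 13 April 2017 — within the window.
(6) due by 13 April 2017 + 21 days = 4 May 2017; not done until 8 May 2017, 4 days after the deadline.

Step 6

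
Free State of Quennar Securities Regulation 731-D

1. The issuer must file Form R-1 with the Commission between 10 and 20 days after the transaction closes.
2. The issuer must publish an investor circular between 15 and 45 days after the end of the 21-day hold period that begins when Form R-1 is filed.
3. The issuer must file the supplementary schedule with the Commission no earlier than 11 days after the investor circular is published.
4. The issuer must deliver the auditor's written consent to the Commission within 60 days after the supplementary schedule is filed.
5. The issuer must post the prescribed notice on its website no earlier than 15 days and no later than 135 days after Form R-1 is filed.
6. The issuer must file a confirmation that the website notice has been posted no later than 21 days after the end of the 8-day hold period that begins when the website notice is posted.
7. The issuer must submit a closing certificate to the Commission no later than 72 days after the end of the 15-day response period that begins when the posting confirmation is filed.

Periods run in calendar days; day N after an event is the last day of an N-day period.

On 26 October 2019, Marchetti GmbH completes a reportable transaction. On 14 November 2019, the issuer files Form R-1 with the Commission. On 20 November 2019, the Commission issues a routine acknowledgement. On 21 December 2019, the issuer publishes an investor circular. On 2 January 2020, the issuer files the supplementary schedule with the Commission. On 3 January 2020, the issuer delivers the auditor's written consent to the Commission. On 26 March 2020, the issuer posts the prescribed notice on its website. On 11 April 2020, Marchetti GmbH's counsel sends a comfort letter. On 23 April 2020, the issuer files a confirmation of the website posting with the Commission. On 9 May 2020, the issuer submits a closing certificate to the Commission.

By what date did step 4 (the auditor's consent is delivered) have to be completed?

2 March 2020

Step 4 runs from 2 January 2020, when the supplementary schedule is filed. 60 days after 2 January 2020 is 2 March 2020.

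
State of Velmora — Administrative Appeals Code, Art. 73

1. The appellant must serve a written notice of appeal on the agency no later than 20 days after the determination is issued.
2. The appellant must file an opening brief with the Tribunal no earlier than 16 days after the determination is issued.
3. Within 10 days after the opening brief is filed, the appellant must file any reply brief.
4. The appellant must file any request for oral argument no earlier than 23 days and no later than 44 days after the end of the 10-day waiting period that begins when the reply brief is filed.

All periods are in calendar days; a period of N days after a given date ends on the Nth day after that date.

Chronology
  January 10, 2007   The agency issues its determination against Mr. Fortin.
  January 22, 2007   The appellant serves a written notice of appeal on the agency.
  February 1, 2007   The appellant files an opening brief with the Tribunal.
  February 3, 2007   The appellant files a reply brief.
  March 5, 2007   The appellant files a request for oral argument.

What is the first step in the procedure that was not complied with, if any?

Step 1 — counting 20 days from January 10, 2007 (when the determination is issued) gives a deadline of January 30, 2007; completed January 22, 2007, before the deadline.
Step 2 — must wait 16 days from January 10, 2007 (when the determination is issued), so not before January 26, 2007; February 1, 2007 is on or after that date.
Step 3 — counting 10 days from February 1, 2007 (when the opening brief is filed) gives a deadline of February 11, 2007; completed February 3, 2007, before the deadline.
Step 4 — 23 and 44 days from February 13, 2007 (end of the 10-day waiting period, which began when the reply brief is filed on February 3, 2007) are March 8, 2007 and March 29, 2007 respectively; done March 5, 2007 — 3 days before the window opened.
Later steps need not be reached.

Step 4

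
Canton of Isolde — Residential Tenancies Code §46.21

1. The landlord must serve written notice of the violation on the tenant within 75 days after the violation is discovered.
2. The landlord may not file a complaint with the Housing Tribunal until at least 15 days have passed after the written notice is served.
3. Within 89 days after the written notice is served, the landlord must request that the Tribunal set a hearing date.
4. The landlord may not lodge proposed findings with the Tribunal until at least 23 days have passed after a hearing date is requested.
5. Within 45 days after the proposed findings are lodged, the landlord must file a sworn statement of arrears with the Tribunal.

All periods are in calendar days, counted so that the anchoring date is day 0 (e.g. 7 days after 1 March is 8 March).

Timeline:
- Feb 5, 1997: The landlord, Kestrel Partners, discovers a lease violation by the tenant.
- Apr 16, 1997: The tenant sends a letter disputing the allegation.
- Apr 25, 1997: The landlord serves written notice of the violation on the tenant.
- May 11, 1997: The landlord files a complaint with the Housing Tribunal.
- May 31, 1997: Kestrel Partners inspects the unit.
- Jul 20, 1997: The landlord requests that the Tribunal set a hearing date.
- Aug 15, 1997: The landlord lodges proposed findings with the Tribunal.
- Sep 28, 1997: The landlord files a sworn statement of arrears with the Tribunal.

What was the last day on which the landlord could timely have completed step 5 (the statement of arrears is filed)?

Sep 29, 1997

Step 5 runs from Aug 15, 1997, when the proposed findings are lodged. 45 days after Aug 15, 1997 is Sep 29, 1997.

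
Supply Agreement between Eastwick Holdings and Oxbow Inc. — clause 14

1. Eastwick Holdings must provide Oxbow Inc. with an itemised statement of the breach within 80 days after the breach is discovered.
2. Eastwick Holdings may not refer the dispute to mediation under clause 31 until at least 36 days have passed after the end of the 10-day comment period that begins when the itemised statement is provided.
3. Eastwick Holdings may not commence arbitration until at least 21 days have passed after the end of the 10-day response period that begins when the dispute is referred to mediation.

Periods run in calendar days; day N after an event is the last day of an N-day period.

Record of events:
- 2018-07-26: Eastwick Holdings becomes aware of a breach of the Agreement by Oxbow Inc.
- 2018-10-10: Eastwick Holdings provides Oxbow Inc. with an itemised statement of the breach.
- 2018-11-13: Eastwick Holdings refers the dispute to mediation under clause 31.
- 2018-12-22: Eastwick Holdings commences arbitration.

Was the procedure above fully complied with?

Step 1 — counting 80 days from 2018-07-26 (when the breach is discovered) gives a deadline of 2018-10-14; completed 2018-10-10, before the deadline.
Step 2 — must wait 36 days from 2018-10-20 (end of the 10-day comment period, which began when the itemised statement is provided on 2018-10-10), so not before 2018-11-25; done 2018-11-13 — 12 days too early.
The procedure was therefore not followed at step 2.

No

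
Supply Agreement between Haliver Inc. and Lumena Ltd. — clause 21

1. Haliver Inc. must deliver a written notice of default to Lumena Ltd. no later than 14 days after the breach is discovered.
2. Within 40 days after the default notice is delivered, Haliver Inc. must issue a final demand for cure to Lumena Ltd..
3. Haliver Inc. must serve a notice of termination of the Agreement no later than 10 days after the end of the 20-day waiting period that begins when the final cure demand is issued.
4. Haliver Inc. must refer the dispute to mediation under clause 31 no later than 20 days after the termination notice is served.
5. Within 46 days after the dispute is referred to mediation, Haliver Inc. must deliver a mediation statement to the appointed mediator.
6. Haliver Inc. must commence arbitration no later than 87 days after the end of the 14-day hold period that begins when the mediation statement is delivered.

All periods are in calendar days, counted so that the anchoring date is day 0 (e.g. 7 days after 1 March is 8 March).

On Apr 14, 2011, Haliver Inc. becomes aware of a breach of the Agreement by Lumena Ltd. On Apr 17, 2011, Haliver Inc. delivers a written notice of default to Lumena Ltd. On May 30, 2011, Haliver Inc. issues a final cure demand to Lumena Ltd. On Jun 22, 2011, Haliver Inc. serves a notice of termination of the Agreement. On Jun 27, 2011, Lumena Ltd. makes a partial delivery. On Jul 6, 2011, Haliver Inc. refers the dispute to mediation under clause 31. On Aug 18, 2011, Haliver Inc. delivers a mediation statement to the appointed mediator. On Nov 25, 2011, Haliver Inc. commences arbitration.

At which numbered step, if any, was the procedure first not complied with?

Step 2

Step 1: 14 days after Apr 14, 2011 (when the breach is discovered) is Apr 28, 2011; Apr 17, 2011 is within that limit.
Step 2: 40 days after Apr 17, 2011 (when the default notice is delivered) is May 27, 2011; May 30, 2011 misses that deadline by 3 days.
The procedure was therefore not followed at step 2.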